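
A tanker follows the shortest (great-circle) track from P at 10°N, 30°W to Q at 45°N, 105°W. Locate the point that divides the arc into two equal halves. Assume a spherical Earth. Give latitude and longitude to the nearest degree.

The haversine formula gives a central angle δ ≈ 1.263 rad (72.4°) between the endpoints.
Interpolate at f = 1/2 with slerp weights a = sin((1−f)δ)/sin δ ≈ 0.619, b = sin(fδ)/sin δ ≈ 0.619.
p = a·p₁ + b·p₂ ≈ (0.415, -0.728, 0.546); φ = arcsin(p_z) ≈ 33.06°, λ = atan2(p_y, p_x) ≈ -60.32°.

≈ 33°N, 60°W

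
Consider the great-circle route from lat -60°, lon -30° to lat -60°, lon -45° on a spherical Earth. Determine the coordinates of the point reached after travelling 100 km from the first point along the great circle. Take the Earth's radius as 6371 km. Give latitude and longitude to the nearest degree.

≈ lat -60°, lon -32°

From cos δ = sin φ₁ sin φ₂ + cos φ₁ cos φ₂ cos Δλ, the central angle is δ ≈ 0.131 rad (7.5°). The total great-circle distance is δ·R ≈ 0.131 × 6371 ≈ 832 km, so the target fraction is f = 100/832 ≈ 0.120.
Interpolate at f ≈ 0.120 with slerp weights a = sin((1−f)δ)/sin δ ≈ 0.880, b = sin(fδ)/sin δ ≈ 0.121.
p = a·p₁ + b·p₂ ≈ (0.424, -0.263, -0.867); φ = arcsin(p_z) ≈ -60.09°, λ = atan2(p_y, p_x) ≈ -31.79°.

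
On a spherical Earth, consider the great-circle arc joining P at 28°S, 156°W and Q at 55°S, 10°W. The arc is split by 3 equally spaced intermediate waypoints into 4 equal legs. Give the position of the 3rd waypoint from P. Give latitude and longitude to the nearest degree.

Write both endpoints as unit vectors p₁, p₂ with components (cos φ cos λ, cos φ sin λ, sin φ).
The central angle between the endpoints is δ = arccos(p₁·p₂) ≈ 1.606 rad (92.0°).
Interpolate at f = 3/4 with slerp weights a = sin((1−f)δ)/sin δ ≈ 0.391, b = sin(fδ)/sin δ ≈ 0.934.
p = a·p₁ + b·p₂ ≈ (0.212, -0.233, -0.949); φ = arcsin(p_z) ≈ -71.60°, λ = atan2(p_y, p_x) ≈ -47.72°.

≈ 72°S, 48°W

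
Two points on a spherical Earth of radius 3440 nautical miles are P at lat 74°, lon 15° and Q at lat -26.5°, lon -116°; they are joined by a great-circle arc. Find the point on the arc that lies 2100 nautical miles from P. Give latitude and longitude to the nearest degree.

Write both endpoints as unit vectors p₁, p₂ with components (cos φ cos λ, cos φ sin λ, sin φ).
The central angle between the endpoints is δ = arccos(p₁·p₂) ≈ 2.203 rad (126.2°). The total great-circle distance is δ·R ≈ 2.203 × 3440 ≈ 7578 nmi, so the target fraction is f = 2100/7578 ≈ 0.277.
Interpolate at f ≈ 0.277 with slerp weights a = sin((1−f)δ)/sin δ ≈ 1.239, b = sin(fδ)/sin δ ≈ 0.710.
p = a·p₁ + b·p₂ ≈ (0.051, -0.483, 0.874); φ = arcsin(p_z) ≈ 60.94°, λ = atan2(p_y, p_x) ≈ -83.95°.

≈ lat 61°, lon -84°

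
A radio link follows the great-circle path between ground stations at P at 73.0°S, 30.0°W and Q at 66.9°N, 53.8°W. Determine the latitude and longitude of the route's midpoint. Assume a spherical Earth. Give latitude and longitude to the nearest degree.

Convert each endpoint to a unit vector on the sphere (x = cos φ cos λ, y = cos φ sin λ, z = sin φ).
The central angle between the endpoints is δ = arccos(p₁·p₂) ≈ 2.457 rad (140.8°).
Interpolate at f = 1/2 with slerp weights a = sin((1−f)δ)/sin δ ≈ 1.490, b = sin(fδ)/sin δ ≈ 1.490.
p = a·p₁ + b·p₂ ≈ (0.722, -0.689, -0.054); φ = arcsin(p_z) ≈ -3.12°, λ = atan2(p_y, p_x) ≈ -43.66°.

≈ 3°S, 44°W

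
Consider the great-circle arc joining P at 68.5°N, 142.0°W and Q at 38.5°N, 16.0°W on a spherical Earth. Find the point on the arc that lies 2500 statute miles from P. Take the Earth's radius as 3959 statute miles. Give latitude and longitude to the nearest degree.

≈ 65°N, 38°W

Convert each endpoint to a unit vector on the sphere (x = cos φ cos λ, y = cos φ sin λ, z = sin φ).
The central angle between the endpoints is δ = arccos(p₁·p₂) ≈ 1.148 rad (65.8°). The total great-circle distance is δ·R ≈ 1.148 × 3959 ≈ 4544 mi, so the target fraction is f = 2500/4544 ≈ 0.550.
Interpolate at f ≈ 0.550 with slerp weights a = sin((1−f)δ)/sin δ ≈ 0.541, b = sin(fδ)/sin δ ≈ 0.647.
p = a·p₁ + b·p₂ ≈ (0.331, -0.262, 0.907); φ = arcsin(p_z) ≈ 65.05°, λ = atan2(p_y, p_x) ≈ -38.37°.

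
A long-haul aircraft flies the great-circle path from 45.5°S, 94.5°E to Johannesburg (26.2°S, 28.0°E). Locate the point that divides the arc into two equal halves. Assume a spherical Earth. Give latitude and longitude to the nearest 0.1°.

≈ 40.7°S, 56.6°E

Convert each endpoint to a unit vector on the sphere (x = cos φ cos λ, y = cos φ sin λ, z = sin φ).
The central angle between the endpoints is δ = arccos(p₁·p₂) ≈ 0.970 rad (55.6°).
Interpolate at f = 1/2 with slerp weights a = sin((1−f)δ)/sin δ ≈ 0.565, b = sin(fδ)/sin δ ≈ 0.565.
p = a·p₁ + b·p₂ ≈ (0.417, 0.633, -0.653); φ = arcsin(p_z) ≈ -40.74°, λ = atan2(p_y, p_x) ≈ 56.64°.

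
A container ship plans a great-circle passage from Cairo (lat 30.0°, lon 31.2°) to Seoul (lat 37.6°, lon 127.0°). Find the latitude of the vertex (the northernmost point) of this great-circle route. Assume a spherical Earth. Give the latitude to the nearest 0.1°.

≈ 45.4°

The great circle lies in the plane with unit normal n̂ = (p₁ × p₂)/|p₁ × p₂|.
Here n̂_z ≈ +0.702; the vertex latitude is φ_max = arccos|n̂_z| ≈ 45.4°.
Check via Clairaut: cos φ_max = |cos φ₁| · sin C = cos(30.0°)·sin(54.2°) ≈ 0.702, again giving ≈ 45.4°.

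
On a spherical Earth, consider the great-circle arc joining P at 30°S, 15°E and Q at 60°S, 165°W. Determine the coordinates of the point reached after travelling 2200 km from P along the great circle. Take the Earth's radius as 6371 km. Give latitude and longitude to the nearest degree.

Write both endpoints as unit vectors p₁, p₂ with components (cos φ cos λ, cos φ sin λ, sin φ).
The central angle between the endpoints is δ = arccos(p₁·p₂) ≈ 1.571 rad (90.0°). The total great-circle distance is δ·R ≈ 1.571 × 6371 ≈ 10008 km, so the target fraction is f = 2200/10008 ≈ 0.220.
Interpolate at f ≈ 0.220 with slerp weights a = sin((1−f)δ)/sin δ ≈ 0.941, b = sin(fδ)/sin δ ≈ 0.338.
p = a·p₁ + b·p₂ ≈ (0.624, 0.167, -0.764); φ = arcsin(p_z) ≈ -49.79°, λ = atan2(p_y, p_x) ≈ 15.00°.

≈ 50°S, 15°E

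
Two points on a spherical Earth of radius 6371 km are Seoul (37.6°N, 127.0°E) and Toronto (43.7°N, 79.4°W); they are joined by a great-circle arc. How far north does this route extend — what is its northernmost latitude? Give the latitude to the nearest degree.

The great circle lies in the plane with unit normal n̂ = (p₁ × p₂)/|p₁ × p₂|.
Here n̂_z ≈ +0.256; the vertex latitude is φ_max = arccos|n̂_z| ≈ 75.2°.

≈ 75°N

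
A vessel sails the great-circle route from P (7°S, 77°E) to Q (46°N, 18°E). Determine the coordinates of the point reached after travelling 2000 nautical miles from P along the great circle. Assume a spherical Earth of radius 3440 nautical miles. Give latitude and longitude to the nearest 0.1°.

Write both endpoints as unit vectors p₁, p₂ with components (cos φ cos λ, cos φ sin λ, sin φ).
The central angle between the endpoints is δ = arccos(p₁·p₂) ≈ 1.300 rad (74.5°). The total great-circle distance is δ·R ≈ 1.300 × 3440 ≈ 4472 nmi, so the target fraction is f = 2000/4472 ≈ 0.447.
Interpolate at f ≈ 0.447 with slerp weights a = sin((1−f)δ)/sin δ ≈ 0.683, b = sin(fδ)/sin δ ≈ 0.570.
p = a·p₁ + b·p₂ ≈ (0.529, 0.783, 0.327); φ = arcsin(p_z) ≈ 19.07°, λ = atan2(p_y, p_x) ≈ 55.96°.

≈ (19.1°N, 56.0°E)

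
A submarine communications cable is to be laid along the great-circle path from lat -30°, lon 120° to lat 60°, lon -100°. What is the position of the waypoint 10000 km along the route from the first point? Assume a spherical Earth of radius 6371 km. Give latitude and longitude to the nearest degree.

From cos δ = sin φ₁ sin φ₂ + cos φ₁ cos φ₂ cos Δλ, the central angle is δ ≈ 2.441 rad (139.9°). The total great-circle distance is δ·R ≈ 2.441 × 6371 ≈ 15554 km, so the target fraction is f = 10000/15554 ≈ 0.643.
Interpolate at f ≈ 0.643 with slerp weights a = sin((1−f)δ)/sin δ ≈ 1.188, b = sin(fδ)/sin δ ≈ 1.552.
p = a·p₁ + b·p₂ ≈ (-0.649, 0.127, 0.750); φ = arcsin(p_z) ≈ 48.59°, λ = atan2(p_y, p_x) ≈ 168.95°.

≈ lat 49°, lon 169°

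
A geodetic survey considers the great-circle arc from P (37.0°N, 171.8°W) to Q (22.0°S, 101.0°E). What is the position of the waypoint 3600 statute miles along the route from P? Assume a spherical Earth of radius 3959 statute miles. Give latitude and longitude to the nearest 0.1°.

≈ (9.2°N, 139.3°E)

From cos δ = sin φ₁ sin φ₂ + cos φ₁ cos φ₂ cos Δλ, the central angle is δ ≈ 1.761 rad (100.9°). The total great-circle distance is δ·R ≈ 1.761 × 3959 ≈ 6973 mi, so the target fraction is f = 3600/6973 ≈ 0.516.
Interpolate at f ≈ 0.516 with slerp weights a = sin((1−f)δ)/sin δ ≈ 0.766, b = sin(fδ)/sin δ ≈ 0.804.
p = a·p₁ + b·p₂ ≈ (-0.748, 0.644, 0.160); φ = arcsin(p_z) ≈ 9.22°, λ = atan2(p_y, p_x) ≈ 139.27°.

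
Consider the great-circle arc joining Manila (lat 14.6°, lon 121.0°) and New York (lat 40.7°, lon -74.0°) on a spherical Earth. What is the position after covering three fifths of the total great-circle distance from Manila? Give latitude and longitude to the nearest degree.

Convert each endpoint to a unit vector on the sphere (x = cos φ cos λ, y = cos φ sin λ, z = sin φ).
The central angle between the endpoints is δ = arccos(p₁·p₂) ≈ 2.146 rad (123.0°).
Interpolate at f = 3/5 with slerp weights a = sin((1−f)δ)/sin δ ≈ 0.902, b = sin(fδ)/sin δ ≈ 1.145.
p = a·p₁ + b·p₂ ≈ (-0.210, -0.086, 0.974); φ = arcsin(p_z) ≈ 76.86°, λ = atan2(p_y, p_x) ≈ -157.83°.

≈ lat 77°, lon -158°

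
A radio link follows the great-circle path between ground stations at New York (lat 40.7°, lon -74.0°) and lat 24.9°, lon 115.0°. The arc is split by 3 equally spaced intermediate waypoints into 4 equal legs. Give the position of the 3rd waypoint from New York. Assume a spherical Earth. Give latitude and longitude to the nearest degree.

≈ lat 53°, lon 121°

Convert each endpoint to a unit vector on the sphere (x = cos φ cos λ, y = cos φ sin λ, z = sin φ).
The central angle between the endpoints is δ = arccos(p₁·p₂) ≈ 1.987 rad (113.9°).
Interpolate at f = 3/4 with slerp weights a = sin((1−f)δ)/sin δ ≈ 0.521, b = sin(fδ)/sin δ ≈ 1.090.
p = a·p₁ + b·p₂ ≈ (-0.309, 0.516, 0.799); φ = arcsin(p_z) ≈ 53.02°, λ = atan2(p_y, p_x) ≈ 120.90°.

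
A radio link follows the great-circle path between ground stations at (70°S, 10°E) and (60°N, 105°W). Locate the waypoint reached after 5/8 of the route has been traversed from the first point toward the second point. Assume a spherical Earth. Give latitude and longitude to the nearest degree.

≈ (9°N, 70°W)

Write both endpoints as unit vectors p₁, p₂ with components (cos φ cos λ, cos φ sin λ, sin φ).
The central angle between the endpoints is δ = arccos(p₁·p₂) ≈ 2.660 rad (152.4°).
Interpolate at f = 5/8 with slerp weights a = sin((1−f)δ)/sin δ ≈ 1.812, b = sin(fδ)/sin δ ≈ 2.148.
p = a·p₁ + b·p₂ ≈ (0.332, -0.930, 0.158); φ = arcsin(p_z) ≈ 9.06°, λ = atan2(p_y, p_x) ≈ -70.33°.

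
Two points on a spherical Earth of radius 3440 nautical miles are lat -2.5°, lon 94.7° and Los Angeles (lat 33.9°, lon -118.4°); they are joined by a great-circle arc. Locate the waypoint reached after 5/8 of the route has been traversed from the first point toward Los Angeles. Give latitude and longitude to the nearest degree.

≈ lat 49°, lon 174°

Convert each endpoint to a unit vector on the sphere (x = cos φ cos λ, y = cos φ sin λ, z = sin φ).
The central angle between the endpoints is δ = arccos(p₁·p₂) ≈ 2.373 rad (136.0°).
Interpolate at f = 5/8 with slerp weights a = sin((1−f)δ)/sin δ ≈ 1.118, b = sin(fδ)/sin δ ≈ 1.433.
p = a·p₁ + b·p₂ ≈ (-0.657, 0.067, 0.751); φ = arcsin(p_z) ≈ 48.65°, λ = atan2(p_y, p_x) ≈ 174.21°.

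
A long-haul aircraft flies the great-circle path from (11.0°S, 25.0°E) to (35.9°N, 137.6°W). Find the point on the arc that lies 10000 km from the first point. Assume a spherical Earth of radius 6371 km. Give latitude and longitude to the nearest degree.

Convert each endpoint to a unit vector on the sphere (x = cos φ cos λ, y = cos φ sin λ, z = sin φ).
The central angle between the endpoints is δ = arccos(p₁·p₂) ≈ 2.627 rad (150.5°). The total great-circle distance is δ·R ≈ 2.627 × 6371 ≈ 16739 km, so the target fraction is f = 10000/16739 ≈ 0.597.
Interpolate at f ≈ 0.597 with slerp weights a = sin((1−f)δ)/sin δ ≈ 1.771, b = sin(fδ)/sin δ ≈ 2.033.
p = a·p₁ + b·p₂ ≈ (0.360, -0.376, 0.854); φ = arcsin(p_z) ≈ 58.66°, λ = atan2(p_y, p_x) ≈ -46.24°.

≈ (59°N, 46°W)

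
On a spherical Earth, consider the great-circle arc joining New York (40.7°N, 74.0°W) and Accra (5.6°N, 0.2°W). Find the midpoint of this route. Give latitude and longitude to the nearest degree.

≈ 28°N, 31°W

Convert each endpoint to a unit vector on the sphere (x = cos φ cos λ, y = cos φ sin λ, z = sin φ).
The central angle between the endpoints is δ = arccos(p₁·p₂) ≈ 1.293 rad (74.1°).
Interpolate at f = 1/2 with slerp weights a = sin((1−f)δ)/sin δ ≈ 0.626, b = sin(fδ)/sin δ ≈ 0.626.
p = a·p₁ + b·p₂ ≈ (0.754, -0.459, 0.470); φ = arcsin(p_z) ≈ 28.01°, λ = atan2(p_y, p_x) ≈ -31.30°.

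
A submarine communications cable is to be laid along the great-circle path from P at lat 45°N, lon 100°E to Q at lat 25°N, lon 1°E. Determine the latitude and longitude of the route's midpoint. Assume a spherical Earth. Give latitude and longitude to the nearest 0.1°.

From cos δ = sin φ₁ sin φ₂ + cos φ₁ cos φ₂ cos Δλ, the central angle is δ ≈ 1.371 rad (78.5°).
Interpolate at f = 1/2 with slerp weights a = sin((1−f)δ)/sin δ ≈ 0.646, b = sin(fδ)/sin δ ≈ 0.646.
p = a·p₁ + b·p₂ ≈ (0.506, 0.460, 0.730); φ = arcsin(p_z) ≈ 46.86°, λ = atan2(p_y, p_x) ≈ 42.27°.

≈ lat 46.9°N, lon 42.3°E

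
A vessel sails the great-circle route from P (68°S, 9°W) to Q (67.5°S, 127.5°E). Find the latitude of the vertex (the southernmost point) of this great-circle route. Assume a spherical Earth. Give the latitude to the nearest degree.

≈ 81°S

The great circle lies in the plane with unit normal n̂ = (p₁ × p₂)/|p₁ × p₂|.
Here n̂_z ≈ +0.150; the vertex latitude is φ_max = arccos|n̂_z| ≈ 81.4°.
Check via Clairaut: cos φ_max = |cos φ₁| · sin C = cos(68.0°)·sin(156.4°) ≈ 0.150, again giving ≈ 81.4°.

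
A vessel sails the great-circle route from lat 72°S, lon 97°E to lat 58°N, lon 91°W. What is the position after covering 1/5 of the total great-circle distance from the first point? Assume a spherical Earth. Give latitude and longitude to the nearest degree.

Write both endpoints as unit vectors p₁, p₂ with components (cos φ cos λ, cos φ sin λ, sin φ).
The central angle between the endpoints is δ = arccos(p₁·p₂) ≈ 2.891 rad (165.6°).
Interpolate at f = 1/5 with slerp weights a = sin((1−f)δ)/sin δ ≈ 2.970, b = sin(fδ)/sin δ ≈ 2.202.
p = a·p₁ + b·p₂ ≈ (-0.132, -0.255, -0.958); φ = arcsin(p_z) ≈ -73.28°, λ = atan2(p_y, p_x) ≈ -117.36°.

≈ lat 73°S, lon 117°W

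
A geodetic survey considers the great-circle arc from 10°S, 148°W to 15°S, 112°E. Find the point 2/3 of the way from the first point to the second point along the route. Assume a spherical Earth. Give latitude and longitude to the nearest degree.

Convert each endpoint to a unit vector on the sphere (x = cos φ cos λ, y = cos φ sin λ, z = sin φ).
The central angle between the endpoints is δ = arccos(p₁·p₂) ≈ 1.691 rad (96.9°).
Interpolate at f = 2/3 with slerp weights a = sin((1−f)δ)/sin δ ≈ 0.538, b = sin(fδ)/sin δ ≈ 0.910.
p = a·p₁ + b·p₂ ≈ (-0.779, 0.534, -0.329); φ = arcsin(p_z) ≈ -19.21°, λ = atan2(p_y, p_x) ≈ 145.56°.

≈ 19°S, 146°E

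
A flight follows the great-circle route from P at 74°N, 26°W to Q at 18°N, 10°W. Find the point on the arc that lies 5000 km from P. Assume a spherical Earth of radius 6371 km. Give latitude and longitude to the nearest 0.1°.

The haversine formula gives a central angle δ ≈ 0.990 rad (56.7°) between the endpoints. The total great-circle distance is δ·R ≈ 0.990 × 6371 ≈ 6305 km, so the target fraction is f = 5000/6305 ≈ 0.793.
Interpolate at f ≈ 0.793 with slerp weights a = sin((1−f)δ)/sin δ ≈ 0.243, b = sin(fδ)/sin δ ≈ 0.846.
p = a·p₁ + b·p₂ ≈ (0.852, -0.169, 0.495); φ = arcsin(p_z) ≈ 29.68°, λ = atan2(p_y, p_x) ≈ -11.22°.

≈ 29.7°N, 11.2°W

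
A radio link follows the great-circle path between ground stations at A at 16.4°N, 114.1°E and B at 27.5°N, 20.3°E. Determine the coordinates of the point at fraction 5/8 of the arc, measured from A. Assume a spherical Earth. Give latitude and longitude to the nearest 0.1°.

Convert each endpoint to a unit vector on the sphere (x = cos φ cos λ, y = cos φ sin λ, z = sin φ).
The central angle between the endpoints is δ = arccos(p₁·p₂) ≈ 1.497 rad (85.8°).
Interpolate at f = 5/8 with slerp weights a = sin((1−f)δ)/sin δ ≈ 0.534, b = sin(fδ)/sin δ ≈ 0.807.
p = a·p₁ + b·p₂ ≈ (0.462, 0.716, 0.523); φ = arcsin(p_z) ≈ 31.56°, λ = atan2(p_y, p_x) ≈ 57.14°.

≈ 31.6°N, 57.1°E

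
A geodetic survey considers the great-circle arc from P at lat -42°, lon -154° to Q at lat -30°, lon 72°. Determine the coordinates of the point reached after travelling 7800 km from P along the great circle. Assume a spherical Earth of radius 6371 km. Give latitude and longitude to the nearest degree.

Convert each endpoint to a unit vector on the sphere (x = cos φ cos λ, y = cos φ sin λ, z = sin φ).
The central angle between the endpoints is δ = arccos(p₁·p₂) ≈ 1.684 rad (96.5°). The total great-circle distance is δ·R ≈ 1.684 × 6371 ≈ 10726 km, so the target fraction is f = 7800/10726 ≈ 0.727.
Interpolate at f ≈ 0.727 with slerp weights a = sin((1−f)δ)/sin δ ≈ 0.446, b = sin(fδ)/sin δ ≈ 0.947.
p = a·p₁ + b·p₂ ≈ (-0.045, 0.634, -0.772); φ = arcsin(p_z) ≈ -50.51°, λ = atan2(p_y, p_x) ≈ 94.03°.

≈ lat -51°, lon 94°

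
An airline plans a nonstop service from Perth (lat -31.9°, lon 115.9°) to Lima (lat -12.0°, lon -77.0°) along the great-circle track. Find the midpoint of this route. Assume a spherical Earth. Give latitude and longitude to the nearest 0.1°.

Write both endpoints as unit vectors p₁, p₂ with components (cos φ cos λ, cos φ sin λ, sin φ).
The central angle between the endpoints is δ = arccos(p₁·p₂) ≈ 2.346 rad (134.4°).
Interpolate at f = 1/2 with slerp weights a = sin((1−f)δ)/sin δ ≈ 1.290, b = sin(fδ)/sin δ ≈ 1.290.
p = a·p₁ + b·p₂ ≈ (-0.195, -0.244, -0.950); φ = arcsin(p_z) ≈ -71.80°, λ = atan2(p_y, p_x) ≈ -128.53°.

≈ lat -71.8°, lon -128.5°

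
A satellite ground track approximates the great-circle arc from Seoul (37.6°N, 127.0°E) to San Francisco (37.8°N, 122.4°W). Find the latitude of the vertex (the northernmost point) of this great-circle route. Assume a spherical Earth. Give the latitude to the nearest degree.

The great circle lies in the plane with unit normal n̂ = (p₁ × p₂)/|p₁ × p₂|.
Here n̂_z ≈ +0.593; the vertex latitude is φ_max = arccos|n̂_z| ≈ 53.6°.
Check via Clairaut: cos φ_max = |cos φ₁| · sin C = cos(37.6°)·sin(48.5°) ≈ 0.593, again giving ≈ 53.6°.

≈ 54°N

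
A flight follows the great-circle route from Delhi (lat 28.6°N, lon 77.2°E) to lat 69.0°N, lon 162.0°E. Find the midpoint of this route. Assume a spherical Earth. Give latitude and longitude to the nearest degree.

The haversine formula gives a central angle δ ≈ 1.075 rad (61.6°) between the endpoints.
Interpolate at f = 1/2 with slerp weights a = sin((1−f)δ)/sin δ ≈ 0.582, b = sin(fδ)/sin δ ≈ 0.582.
p = a·p₁ + b·p₂ ≈ (-0.085, 0.563, 0.822); φ = arcsin(p_z) ≈ 55.30°, λ = atan2(p_y, p_x) ≈ 98.60°.

≈ lat 55°N, lon 99°E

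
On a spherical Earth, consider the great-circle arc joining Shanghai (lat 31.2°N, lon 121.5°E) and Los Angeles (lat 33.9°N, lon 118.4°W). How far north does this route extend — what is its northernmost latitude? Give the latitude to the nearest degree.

The great circle lies in the plane with unit normal n̂ = (p₁ × p₂)/|p₁ × p₂|.
Here n̂_z ≈ +0.616; the vertex latitude is φ_max = arccos|n̂_z| ≈ 52.0°.
Check via Clairaut: cos φ_max = |cos φ₁| · sin C = cos(31.2°)·sin(46.0°) ≈ 0.616, again giving ≈ 52.0°.

≈ 52°N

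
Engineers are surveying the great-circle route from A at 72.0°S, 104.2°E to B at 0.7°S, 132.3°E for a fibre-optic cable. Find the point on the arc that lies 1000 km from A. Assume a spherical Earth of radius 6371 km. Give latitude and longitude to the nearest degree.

≈ 64°S, 114°E

Write both endpoints as unit vectors p₁, p₂ with components (cos φ cos λ, cos φ sin λ, sin φ).
The central angle between the endpoints is δ = arccos(p₁·p₂) ≈ 1.283 rad (73.5°). The total great-circle distance is δ·R ≈ 1.283 × 6371 ≈ 8172 km, so the target fraction is f = 1000/8172 ≈ 0.122.
Interpolate at f ≈ 0.122 with slerp weights a = sin((1−f)δ)/sin δ ≈ 0.941, b = sin(fδ)/sin δ ≈ 0.163.
p = a·p₁ + b·p₂ ≈ (-0.181, 0.403, -0.897); φ = arcsin(p_z) ≈ -63.80°, λ = atan2(p_y, p_x) ≈ 114.22°.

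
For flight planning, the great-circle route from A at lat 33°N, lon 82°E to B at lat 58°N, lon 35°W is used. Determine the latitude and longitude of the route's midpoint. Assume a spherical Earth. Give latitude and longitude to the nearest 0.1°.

≈ lat 61.3°N, lon 43.7°E

Convert each endpoint to a unit vector on the sphere (x = cos φ cos λ, y = cos φ sin λ, z = sin φ).
The central angle between the endpoints is δ = arccos(p₁·p₂) ≈ 1.308 rad (74.9°).
Interpolate at f = 1/2 with slerp weights a = sin((1−f)δ)/sin δ ≈ 0.630, b = sin(fδ)/sin δ ≈ 0.630.
p = a·p₁ + b·p₂ ≈ (0.347, 0.332, 0.877); φ = arcsin(p_z) ≈ 61.31°, λ = atan2(p_y, p_x) ≈ 43.71°.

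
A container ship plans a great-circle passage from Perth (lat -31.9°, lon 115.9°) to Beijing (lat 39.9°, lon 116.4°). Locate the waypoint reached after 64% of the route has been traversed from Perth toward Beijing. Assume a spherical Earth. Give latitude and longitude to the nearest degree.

≈ lat 14°, lon 116°

Convert each endpoint to a unit vector on the sphere (x = cos φ cos λ, y = cos φ sin λ, z = sin φ).
The central angle between the endpoints is δ = arccos(p₁·p₂) ≈ 1.253 rad (71.8°).
Interpolate at f = 0.64 with slerp weights a = sin((1−f)δ)/sin δ ≈ 0.459, b = sin(fδ)/sin δ ≈ 0.757.
p = a·p₁ + b·p₂ ≈ (-0.428, 0.870, 0.243); φ = arcsin(p_z) ≈ 14.05°, λ = atan2(p_y, p_x) ≈ 116.20°.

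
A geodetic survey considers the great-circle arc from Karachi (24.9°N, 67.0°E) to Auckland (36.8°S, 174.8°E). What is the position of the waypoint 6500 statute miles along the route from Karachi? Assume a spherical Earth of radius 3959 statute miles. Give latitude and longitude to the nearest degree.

The haversine formula gives a central angle δ ≈ 2.065 rad (118.3°) between the endpoints. The total great-circle distance is δ·R ≈ 2.065 × 3959 ≈ 8175 mi, so the target fraction is f = 6500/8175 ≈ 0.795.
Interpolate at f ≈ 0.795 with slerp weights a = sin((1−f)δ)/sin δ ≈ 0.466, b = sin(fδ)/sin δ ≈ 1.133.
p = a·p₁ + b·p₂ ≈ (-0.738, 0.472, -0.482); φ = arcsin(p_z) ≈ -28.84°, λ = atan2(p_y, p_x) ≈ 147.43°.

≈ 29°S, 147°E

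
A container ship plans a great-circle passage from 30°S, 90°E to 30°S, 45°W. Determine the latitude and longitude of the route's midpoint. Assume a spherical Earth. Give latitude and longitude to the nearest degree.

Convert each endpoint to a unit vector on the sphere (x = cos φ cos λ, y = cos φ sin λ, z = sin φ).
The central angle between the endpoints is δ = arccos(p₁·p₂) ≈ 1.855 rad (106.3°).
Interpolate at f = 1/2 with slerp weights a = sin((1−f)δ)/sin δ ≈ 0.834, b = sin(fδ)/sin δ ≈ 0.834.
p = a·p₁ + b·p₂ ≈ (0.510, 0.211, -0.834); φ = arcsin(p_z) ≈ -56.46°, λ = atan2(p_y, p_x) ≈ 22.50°.

≈ 56°S, 23°E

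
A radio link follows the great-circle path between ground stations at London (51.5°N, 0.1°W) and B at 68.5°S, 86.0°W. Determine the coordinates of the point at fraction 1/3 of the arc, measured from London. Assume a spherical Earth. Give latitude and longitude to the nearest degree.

Convert each endpoint to a unit vector on the sphere (x = cos φ cos λ, y = cos φ sin λ, z = sin φ).
The central angle between the endpoints is δ = arccos(p₁·p₂) ≈ 2.363 rad (135.4°).
Interpolate at f = 1/3 with slerp weights a = sin((1−f)δ)/sin δ ≈ 1.424, b = sin(fδ)/sin δ ≈ 1.009.
p = a·p₁ + b·p₂ ≈ (0.912, -0.370, 0.175); φ = arcsin(p_z) ≈ 10.10°, λ = atan2(p_y, p_x) ≈ -22.10°.

≈ 10°N, 22°W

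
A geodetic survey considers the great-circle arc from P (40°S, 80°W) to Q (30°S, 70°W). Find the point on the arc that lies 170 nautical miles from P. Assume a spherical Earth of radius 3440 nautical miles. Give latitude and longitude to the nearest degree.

≈ (38°S, 78°W)

From cos δ = sin φ₁ sin φ₂ + cos φ₁ cos φ₂ cos Δλ, the central angle is δ ≈ 0.225 rad (12.9°). The total great-circle distance is δ·R ≈ 0.225 × 3440 ≈ 775 nmi, so the target fraction is f = 170/775 ≈ 0.219.
Interpolate at f ≈ 0.219 with slerp weights a = sin((1−f)δ)/sin δ ≈ 0.783, b = sin(fδ)/sin δ ≈ 0.221.
p = a·p₁ + b·p₂ ≈ (0.170, -0.771, -0.614); φ = arcsin(p_z) ≈ -37.88°, λ = atan2(p_y, p_x) ≈ -77.59°.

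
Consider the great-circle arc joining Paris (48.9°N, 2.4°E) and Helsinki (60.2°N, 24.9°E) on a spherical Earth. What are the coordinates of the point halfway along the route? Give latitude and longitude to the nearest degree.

≈ 55°N, 12°E

From cos δ = sin φ₁ sin φ₂ + cos φ₁ cos φ₂ cos Δλ, the central angle is δ ≈ 0.299 rad (17.1°).
Interpolate at f = 1/2 with slerp weights a = sin((1−f)δ)/sin δ ≈ 0.506, b = sin(fδ)/sin δ ≈ 0.506.
p = a·p₁ + b·p₂ ≈ (0.560, 0.120, 0.820); φ = arcsin(p_z) ≈ 55.06°, λ = atan2(p_y, p_x) ≈ 12.07°.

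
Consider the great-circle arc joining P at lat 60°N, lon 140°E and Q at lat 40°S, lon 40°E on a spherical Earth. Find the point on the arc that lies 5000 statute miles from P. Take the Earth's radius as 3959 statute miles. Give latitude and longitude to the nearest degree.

From cos δ = sin φ₁ sin φ₂ + cos φ₁ cos φ₂ cos Δλ, the central angle is δ ≈ 2.244 rad (128.5°). The total great-circle distance is δ·R ≈ 2.244 × 3959 ≈ 8882 mi, so the target fraction is f = 5000/8882 ≈ 0.563.
Interpolate at f ≈ 0.563 with slerp weights a = sin((1−f)δ)/sin δ ≈ 1.062, b = sin(fδ)/sin δ ≈ 1.219.
p = a·p₁ + b·p₂ ≈ (0.308, 0.941, 0.137); φ = arcsin(p_z) ≈ 7.86°, λ = atan2(p_y, p_x) ≈ 71.88°.

≈ lat 8°N, lon 72°E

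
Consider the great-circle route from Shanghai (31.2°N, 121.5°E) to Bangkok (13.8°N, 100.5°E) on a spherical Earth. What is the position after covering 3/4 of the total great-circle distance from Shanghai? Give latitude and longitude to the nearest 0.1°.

The haversine formula gives a central angle δ ≈ 0.453 rad (26.0°) between the endpoints.
Interpolate at f = 3/4 with slerp weights a = sin((1−f)δ)/sin δ ≈ 0.258, b = sin(fδ)/sin δ ≈ 0.761.
p = a·p₁ + b·p₂ ≈ (-0.250, 0.915, 0.315); φ = arcsin(p_z) ≈ 18.38°, λ = atan2(p_y, p_x) ≈ 105.28°.

≈ 18.4°N, 105.3°E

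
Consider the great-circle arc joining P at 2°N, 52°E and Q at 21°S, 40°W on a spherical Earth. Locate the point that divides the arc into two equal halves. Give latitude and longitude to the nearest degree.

From cos δ = sin φ₁ sin φ₂ + cos φ₁ cos φ₂ cos Δλ, the central angle is δ ≈ 1.616 rad (92.6°).
Interpolate at f = 1/2 with slerp weights a = sin((1−f)δ)/sin δ ≈ 0.724, b = sin(fδ)/sin δ ≈ 0.724.
p = a·p₁ + b·p₂ ≈ (0.963, 0.136, -0.234); φ = arcsin(p_z) ≈ -13.54°, λ = atan2(p_y, p_x) ≈ 8.02°.

≈ 14°S, 8°E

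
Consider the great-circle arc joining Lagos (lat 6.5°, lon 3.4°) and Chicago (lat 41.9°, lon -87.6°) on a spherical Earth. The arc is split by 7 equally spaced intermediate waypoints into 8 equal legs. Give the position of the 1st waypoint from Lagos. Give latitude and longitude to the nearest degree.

Convert each endpoint to a unit vector on the sphere (x = cos φ cos λ, y = cos φ sin λ, z = sin φ).
The central angle between the endpoints is δ = arccos(p₁·p₂) ≈ 1.508 rad (86.4°).
Interpolate at f = 1/8 with slerp weights a = sin((1−f)δ)/sin δ ≈ 0.971, b = sin(fδ)/sin δ ≈ 0.188.
p = a·p₁ + b·p₂ ≈ (0.968, -0.082, 0.235); φ = arcsin(p_z) ≈ 13.61°, λ = atan2(p_y, p_x) ≈ -4.87°.

≈ lat 14°, lon -5°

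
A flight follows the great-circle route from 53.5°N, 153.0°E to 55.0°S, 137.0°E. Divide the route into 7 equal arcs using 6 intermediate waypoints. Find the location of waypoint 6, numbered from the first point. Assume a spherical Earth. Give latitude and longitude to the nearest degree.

Write both endpoints as unit vectors p₁, p₂ with components (cos φ cos λ, cos φ sin λ, sin φ).
The central angle between the endpoints is δ = arccos(p₁·p₂) ≈ 1.908 rad (109.3°).
Interpolate at f = 6/7 with slerp weights a = sin((1−f)δ)/sin δ ≈ 0.285, b = sin(fδ)/sin δ ≈ 1.057.
p = a·p₁ + b·p₂ ≈ (-0.595, 0.491, -0.637); φ = arcsin(p_z) ≈ -39.56°, λ = atan2(p_y, p_x) ≈ 140.48°.

≈ 40°S, 140°E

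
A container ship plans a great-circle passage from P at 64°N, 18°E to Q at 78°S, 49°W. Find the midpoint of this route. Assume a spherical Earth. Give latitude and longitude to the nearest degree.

≈ 8°S, 2°W

Write both endpoints as unit vectors p₁, p₂ with components (cos φ cos λ, cos φ sin λ, sin φ).
The central angle between the endpoints is δ = arccos(p₁·p₂) ≈ 2.575 rad (147.5°).
Interpolate at f = 1/2 with slerp weights a = sin((1−f)δ)/sin δ ≈ 1.788, b = sin(fδ)/sin δ ≈ 1.788.
p = a·p₁ + b·p₂ ≈ (0.989, -0.038, -0.142); φ = arcsin(p_z) ≈ -8.16°, λ = atan2(p_y, p_x) ≈ -2.22°.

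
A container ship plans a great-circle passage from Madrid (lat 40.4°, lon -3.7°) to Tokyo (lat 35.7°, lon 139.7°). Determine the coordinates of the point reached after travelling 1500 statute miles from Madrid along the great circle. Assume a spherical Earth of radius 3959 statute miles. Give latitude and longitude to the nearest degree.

≈ lat 58°, lon 16°

Convert each endpoint to a unit vector on the sphere (x = cos φ cos λ, y = cos φ sin λ, z = sin φ).
The central angle between the endpoints is δ = arccos(p₁·p₂) ≈ 1.689 rad (96.8°). The total great-circle distance is δ·R ≈ 1.689 × 3959 ≈ 6688 mi, so the target fraction is f = 1500/6688 ≈ 0.224.
Interpolate at f ≈ 0.224 with slerp weights a = sin((1−f)δ)/sin δ ≈ 0.973, b = sin(fδ)/sin δ ≈ 0.372.
p = a·p₁ + b·p₂ ≈ (0.509, 0.148, 0.848); φ = arcsin(p_z) ≈ 58.00°, λ = atan2(p_y, p_x) ≈ 16.20°.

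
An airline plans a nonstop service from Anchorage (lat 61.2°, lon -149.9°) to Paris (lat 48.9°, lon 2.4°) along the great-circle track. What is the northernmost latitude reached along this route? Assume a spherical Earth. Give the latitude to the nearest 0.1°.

≈ 80.8°

The great circle lies in the plane with unit normal n̂ = (p₁ × p₂)/|p₁ × p₂|.
Here n̂_z ≈ +0.159; the vertex latitude is φ_max = arccos|n̂_z| ≈ 80.8°.
Check via Clairaut: cos φ_max = |cos φ₁| · sin C = cos(61.2°)·sin(19.3°) ≈ 0.159, again giving ≈ 80.8°.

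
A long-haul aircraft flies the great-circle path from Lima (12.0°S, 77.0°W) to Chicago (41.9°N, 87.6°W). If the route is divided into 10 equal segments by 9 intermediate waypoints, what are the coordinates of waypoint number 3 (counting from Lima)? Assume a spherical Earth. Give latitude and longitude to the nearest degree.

≈ (4°N, 80°W)

Write both endpoints as unit vectors p₁, p₂ with components (cos φ cos λ, cos φ sin λ, sin φ).
The central angle between the endpoints is δ = arccos(p₁·p₂) ≈ 0.956 rad (54.8°).
Interpolate at f = 3/10 with slerp weights a = sin((1−f)δ)/sin δ ≈ 0.759, b = sin(fδ)/sin δ ≈ 0.346.
p = a·p₁ + b·p₂ ≈ (0.178, -0.981, 0.073); φ = arcsin(p_z) ≈ 4.21°, λ = atan2(p_y, p_x) ≈ -79.72°.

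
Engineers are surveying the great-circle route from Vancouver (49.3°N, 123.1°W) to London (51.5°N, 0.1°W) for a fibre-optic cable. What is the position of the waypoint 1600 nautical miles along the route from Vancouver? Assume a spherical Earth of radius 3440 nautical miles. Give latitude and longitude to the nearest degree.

Convert each endpoint to a unit vector on the sphere (x = cos φ cos λ, y = cos φ sin λ, z = sin φ).
The central angle between the endpoints is δ = arccos(p₁·p₂) ≈ 1.189 rad (68.1°). The total great-circle distance is δ·R ≈ 1.189 × 3440 ≈ 4091 nmi, so the target fraction is f = 1600/4091 ≈ 0.391.
Interpolate at f ≈ 0.391 with slerp weights a = sin((1−f)δ)/sin δ ≈ 0.714, b = sin(fδ)/sin δ ≈ 0.483.
p = a·p₁ + b·p₂ ≈ (0.047, -0.391, 0.919); φ = arcsin(p_z) ≈ 66.84°, λ = atan2(p_y, p_x) ≈ -83.19°.

≈ (67°N, 83°W)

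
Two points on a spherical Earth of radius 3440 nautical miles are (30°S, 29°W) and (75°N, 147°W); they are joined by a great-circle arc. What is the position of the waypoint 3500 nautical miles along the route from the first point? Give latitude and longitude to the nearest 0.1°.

≈ (26.4°N, 44.6°W)

Write both endpoints as unit vectors p₁, p₂ with components (cos φ cos λ, cos φ sin λ, sin φ).
The central angle between the endpoints is δ = arccos(p₁·p₂) ≈ 2.200 rad (126.0°). The total great-circle distance is δ·R ≈ 2.200 × 3440 ≈ 7567 nmi, so the target fraction is f = 3500/7567 ≈ 0.463.
Interpolate at f ≈ 0.463 with slerp weights a = sin((1−f)δ)/sin δ ≈ 1.144, b = sin(fδ)/sin δ ≈ 1.052.
p = a·p₁ + b·p₂ ≈ (0.638, -0.629, 0.444); φ = arcsin(p_z) ≈ 26.36°, λ = atan2(p_y, p_x) ≈ -44.56°.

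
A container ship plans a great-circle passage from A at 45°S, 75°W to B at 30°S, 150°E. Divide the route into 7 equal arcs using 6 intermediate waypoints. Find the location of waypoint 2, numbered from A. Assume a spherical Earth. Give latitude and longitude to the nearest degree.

≈ 62°S, 112°W

Write both endpoints as unit vectors p₁, p₂ with components (cos φ cos λ, cos φ sin λ, sin φ).
The central angle between the endpoints is δ = arccos(p₁·p₂) ≈ 1.650 rad (94.6°).
Interpolate at f = 2/7 with slerp weights a = sin((1−f)δ)/sin δ ≈ 0.927, b = sin(fδ)/sin δ ≈ 0.456.
p = a·p₁ + b·p₂ ≈ (-0.172, -0.436, -0.883); φ = arcsin(p_z) ≈ -62.05°, λ = atan2(p_y, p_x) ≈ -111.54°.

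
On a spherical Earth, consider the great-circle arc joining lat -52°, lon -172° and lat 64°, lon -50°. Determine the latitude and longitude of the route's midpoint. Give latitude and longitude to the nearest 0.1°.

≈ lat 11.7°, lon -127.9°

Convert each endpoint to a unit vector on the sphere (x = cos φ cos λ, y = cos φ sin λ, z = sin φ).
The central angle between the endpoints is δ = arccos(p₁·p₂) ≈ 2.589 rad (148.4°).
Interpolate at f = 1/2 with slerp weights a = sin((1−f)δ)/sin δ ≈ 1.834, b = sin(fδ)/sin δ ≈ 1.834.
p = a·p₁ + b·p₂ ≈ (-0.601, -0.773, 0.203); φ = arcsin(p_z) ≈ 11.72°, λ = atan2(p_y, p_x) ≈ -127.88°.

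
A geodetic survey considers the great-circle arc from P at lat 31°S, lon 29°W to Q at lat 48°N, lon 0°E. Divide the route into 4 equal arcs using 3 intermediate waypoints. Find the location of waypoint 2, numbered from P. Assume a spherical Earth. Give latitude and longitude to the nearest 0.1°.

≈ lat 8.8°N, lon 16.3°W

Convert each endpoint to a unit vector on the sphere (x = cos φ cos λ, y = cos φ sin λ, z = sin φ).
The central angle between the endpoints is δ = arccos(p₁·p₂) ≈ 1.452 rad (83.2°).
Interpolate at f = 2/4 with slerp weights a = sin((1−f)δ)/sin δ ≈ 0.668, b = sin(fδ)/sin δ ≈ 0.668.
p = a·p₁ + b·p₂ ≈ (0.948, -0.278, 0.152); φ = arcsin(p_z) ≈ 8.77°, λ = atan2(p_y, p_x) ≈ -16.32°.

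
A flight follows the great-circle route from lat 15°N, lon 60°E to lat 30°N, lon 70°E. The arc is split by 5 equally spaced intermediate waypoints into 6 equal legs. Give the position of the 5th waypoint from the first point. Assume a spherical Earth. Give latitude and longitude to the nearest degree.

From cos δ = sin φ₁ sin φ₂ + cos φ₁ cos φ₂ cos Δλ, the central angle is δ ≈ 0.307 rad (17.6°).
Interpolate at f = 5/6 with slerp weights a = sin((1−f)δ)/sin δ ≈ 0.169, b = sin(fδ)/sin δ ≈ 0.837.
p = a·p₁ + b·p₂ ≈ (0.330, 0.823, 0.462); φ = arcsin(p_z) ≈ 27.55°, λ = atan2(p_y, p_x) ≈ 68.17°.

≈ lat 28°N, lon 68°E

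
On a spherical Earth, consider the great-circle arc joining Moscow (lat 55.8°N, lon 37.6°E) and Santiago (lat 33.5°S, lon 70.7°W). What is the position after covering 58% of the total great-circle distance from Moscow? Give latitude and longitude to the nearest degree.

≈ lat 10°N, lon 38°W

From cos δ = sin φ₁ sin φ₂ + cos φ₁ cos φ₂ cos Δλ, the central angle is δ ≈ 2.219 rad (127.1°).
Interpolate at f = 0.58 with slerp weights a = sin((1−f)δ)/sin δ ≈ 1.007, b = sin(fδ)/sin δ ≈ 1.204.
p = a·p₁ + b·p₂ ≈ (0.780, -0.602, 0.168); φ = arcsin(p_z) ≈ 9.68°, λ = atan2(p_y, p_x) ≈ -37.67°.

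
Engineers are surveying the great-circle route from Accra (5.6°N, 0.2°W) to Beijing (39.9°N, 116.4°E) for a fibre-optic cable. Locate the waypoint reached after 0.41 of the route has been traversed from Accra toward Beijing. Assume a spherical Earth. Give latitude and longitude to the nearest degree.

≈ (33°N, 36°E)

From cos δ = sin φ₁ sin φ₂ + cos φ₁ cos φ₂ cos Δλ, the central angle is δ ≈ 1.854 rad (106.2°).
Interpolate at f = 0.41 with slerp weights a = sin((1−f)δ)/sin δ ≈ 0.925, b = sin(fδ)/sin δ ≈ 0.718.
p = a·p₁ + b·p₂ ≈ (0.676, 0.490, 0.551); φ = arcsin(p_z) ≈ 33.40°, λ = atan2(p_y, p_x) ≈ 35.93°.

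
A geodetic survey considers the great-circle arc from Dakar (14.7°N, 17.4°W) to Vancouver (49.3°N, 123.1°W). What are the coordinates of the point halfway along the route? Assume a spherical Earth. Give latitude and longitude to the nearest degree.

≈ 45°N, 56°W

Write both endpoints as unit vectors p₁, p₂ with components (cos φ cos λ, cos φ sin λ, sin φ).
The central angle between the endpoints is δ = arccos(p₁·p₂) ≈ 1.549 rad (88.8°).
Interpolate at f = 1/2 with slerp weights a = sin((1−f)δ)/sin δ ≈ 0.700, b = sin(fδ)/sin δ ≈ 0.700.
p = a·p₁ + b·p₂ ≈ (0.397, -0.584, 0.708); φ = arcsin(p_z) ≈ 45.06°, λ = atan2(p_y, p_x) ≈ -55.84°.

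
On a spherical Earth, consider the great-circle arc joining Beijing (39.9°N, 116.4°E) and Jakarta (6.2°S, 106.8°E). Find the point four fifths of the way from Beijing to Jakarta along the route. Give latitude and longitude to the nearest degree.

Convert each endpoint to a unit vector on the sphere (x = cos φ cos λ, y = cos φ sin λ, z = sin φ).
The central angle between the endpoints is δ = arccos(p₁·p₂) ≈ 0.819 rad (46.9°).
Interpolate at f = 4/5 with slerp weights a = sin((1−f)δ)/sin δ ≈ 0.223, b = sin(fδ)/sin δ ≈ 0.834.
p = a·p₁ + b·p₂ ≈ (-0.316, 0.947, 0.053); φ = arcsin(p_z) ≈ 3.04°, λ = atan2(p_y, p_x) ≈ 108.44°.

≈ 3°N, 108°E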